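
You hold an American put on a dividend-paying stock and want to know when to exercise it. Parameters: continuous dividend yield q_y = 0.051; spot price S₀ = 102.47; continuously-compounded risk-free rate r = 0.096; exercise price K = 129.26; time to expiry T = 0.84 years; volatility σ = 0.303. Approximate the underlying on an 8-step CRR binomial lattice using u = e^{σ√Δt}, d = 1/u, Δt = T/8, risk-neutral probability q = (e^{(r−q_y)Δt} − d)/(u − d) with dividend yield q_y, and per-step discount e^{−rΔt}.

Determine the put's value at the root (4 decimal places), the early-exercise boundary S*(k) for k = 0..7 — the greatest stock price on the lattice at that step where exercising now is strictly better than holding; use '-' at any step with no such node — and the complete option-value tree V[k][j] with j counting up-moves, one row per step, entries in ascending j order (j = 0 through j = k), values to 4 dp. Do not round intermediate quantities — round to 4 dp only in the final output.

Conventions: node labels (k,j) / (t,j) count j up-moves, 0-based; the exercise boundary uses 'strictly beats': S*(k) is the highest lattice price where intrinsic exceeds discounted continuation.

price = 27.8599
boundary = - 92.8873 84.2007 92.8873 84.2007 92.8873 102.4700 113.0413
tree:
27.8599
36.3727 19.8970
45.0593 27.3636 12.8205
52.9335 36.3727 18.8933 6.9969
60.0713 45.0593 26.8221 11.3336 2.7943
66.5417 52.9335 36.3727 17.7984 5.0871 0.5541
72.4069 60.0713 45.0593 26.7900 9.1516 1.1185 0.0000
77.7236 66.5417 52.9335 36.3727 16.2187 2.2576 0.0000 0.0000
82.5432 72.4069 60.0713 45.0593 26.7900 4.5568 0.0000 0.0000 0.0000

Δt=0.10500  u=1.10316  d=0.90648  q=0.49955  discount=0.98997
step 8 (expiry): payoffs max(K−S,0) = 82.5432 72.4069 60.0713 45.0593 26.7900 4.5568 0.0000 0.0000 0.0000
step 7: (k=7,j=0): S=51.5364, K−S=77.7236, hold=76.7025 ⇒ V=77.7236 exercise | (k=7,j=1): S=62.7183, K−S=66.5417, hold=65.5802 ⇒ V=66.5417 exercise | (k=7,j=2): S=76.3265, K−S=52.9335, hold=52.0447 ⇒ V=52.9335 exercise | (k=7,j=3): S=92.8873, K−S=36.3727, hold=35.5724 ⇒ V=36.3727 exercise | (k=7,j=4): S=113.0413, K−S=16.2187, hold=15.5260 ⇒ V=16.2187 exercise | (k=7,j=5): S=137.5682, K−S=0.0000, hold=2.2576 ⇒ V=2.2576 continue | (k=7,j=6): S=167.4167, K−S=0.0000, hold=0.0000 ⇒ V=0.0000 continue | (k=7,j=7): S=203.7416, K−S=0.0000, hold=0.0000 ⇒ V=0.0000 continue  boundary S*=113.0413
step 6: (k=6,j=0): S=56.8531, K−S=72.4069, hold=71.4141 ⇒ V=72.4069 exercise | (k=6,j=1): S=69.1887, K−S=60.0713, hold=59.1444 ⇒ V=60.0713 exercise | (k=6,j=2): S=84.2007, K−S=45.0593, hold=44.2126 ⇒ V=45.0593 exercise | (k=6,j=3): S=102.4700, K−S=26.7900, hold=26.0409 ⇒ V=26.7900 exercise | (k=6,j=4): S=124.7032, K−S=4.5568, hold=9.1516 ⇒ V=9.1516 continue | (k=6,j=5): S=151.7604, K−S=0.0000, hold=1.1185 ⇒ V=1.1185 continue | (k=6,j=6): S=184.6883, K−S=0.0000, hold=0.0000 ⇒ V=0.0000 continue  boundary S*=102.4700
step 5: (k=5,j=0): S=62.7183, K−S=66.5417, hold=65.5802 ⇒ V=66.5417 exercise | (k=5,j=1): S=76.3265, K−S=52.9335, hold=52.0447 ⇒ V=52.9335 exercise | (k=5,j=2): S=92.8873, K−S=36.3727, hold=35.5724 ⇒ V=36.3727 exercise | (k=5,j=3): S=113.0413, K−S=16.2187, hold=17.7984 ⇒ V=17.7984 continue | (k=5,j=4): S=137.5682, K−S=0.0000, hold=5.0871 ⇒ V=5.0871 continue | (k=5,j=5): S=167.4167, K−S=0.0000, hold=0.5541 ⇒ V=0.5541 continue  boundary S*=92.8873
step 4: (k=4,j=0): S=69.1887, K−S=60.0713, hold=59.1444 ⇒ V=60.0713 exercise | (k=4,j=1): S=84.2007, K−S=45.0593, hold=44.2126 ⇒ V=45.0593 exercise | (k=4,j=2): S=102.4700, K−S=26.7900, hold=26.8221 ⇒ V=26.8221 continue | (k=4,j=3): S=124.7032, K−S=4.5568, hold=11.3336 ⇒ V=11.3336 continue | (k=4,j=4): S=151.7604, K−S=0.0000, hold=2.7943 ⇒ V=2.7943 continue  boundary S*=84.2007
step 3: (k=3,j=0): S=76.3265, K−S=52.9335, hold=52.0447 ⇒ V=52.9335 exercise | (k=3,j=1): S=92.8873, K−S=36.3727, hold=35.5883 ⇒ V=36.3727 exercise | (k=3,j=2): S=113.0413, K−S=16.2187, hold=18.8933 ⇒ V=18.8933 continue | (k=3,j=3): S=137.5682, K−S=0.0000, hold=6.9969 ⇒ V=6.9969 continue  boundary S*=92.8873
step 2: (k=2,j=0): S=84.2007, K−S=45.0593, hold=44.2126 ⇒ V=45.0593 exercise | (k=2,j=1): S=102.4700, K−S=26.7900, hold=27.3636 ⇒ V=27.3636 continue | (k=2,j=2): S=124.7032, K−S=4.5568, hold=12.8205 ⇒ V=12.8205 continue  boundary S*=84.2007
step 1: (k=1,j=0): S=92.8873, K−S=36.3727, hold=35.8561 ⇒ V=36.3727 exercise | (k=1,j=1): S=113.0413, K−S=16.2187, hold=19.8970 ⇒ V=19.8970 continue  boundary S*=92.8873
step 0: (k=0,j=0): S=102.4700, K−S=26.7900, hold=27.8599 ⇒ V=27.8599 continue  boundary S*=-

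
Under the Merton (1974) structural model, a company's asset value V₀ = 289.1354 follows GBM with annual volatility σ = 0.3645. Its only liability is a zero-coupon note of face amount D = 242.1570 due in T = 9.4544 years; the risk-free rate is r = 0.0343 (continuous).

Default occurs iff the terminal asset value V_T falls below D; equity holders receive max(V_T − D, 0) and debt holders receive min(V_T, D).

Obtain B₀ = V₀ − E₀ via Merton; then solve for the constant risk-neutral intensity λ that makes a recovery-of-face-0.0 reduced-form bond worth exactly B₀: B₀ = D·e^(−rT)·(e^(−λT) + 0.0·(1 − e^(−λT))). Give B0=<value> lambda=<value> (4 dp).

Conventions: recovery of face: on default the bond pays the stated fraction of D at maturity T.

Equity is a call on the firm's assets struck at D = 242.1570:
d₁ = [ln(V₀/D) + (r + σ²/2)T] / (σ√T)
   = [ln(289.1354/242.1570) + (0.0343 + 0.5·0.3645²)·9.4544] / (0.3645·√9.4544)
   = [0.177309 + 0.952343] / 1.120765 = 1.007929
d₂ = d₁ − σ√T = 1.007929 − 1.120765 = -0.112836
N(d₁) = 0.843256,  N(d₂) = 0.455080,  e^(−rT) = 0.723043
E₀ = V₀·N(d₁) − D·e^(−rT)·N(d₂)
   = 289.1354·0.843256 − 242.1570·0.723043·0.455080 = 164.135048
B₀ = V₀ − E₀ = 289.1354 − 164.135048 = 125.000352
e^(−λT) = (B₀·e^(rT)/D − 0)/(1 − 0) = (125.0004·1.383043/242.1570 − 0)/1 = 0.71392068
λ = −ln(0.71392068)/9.4544 = 0.035643

B0=125.0004 lambda=0.0356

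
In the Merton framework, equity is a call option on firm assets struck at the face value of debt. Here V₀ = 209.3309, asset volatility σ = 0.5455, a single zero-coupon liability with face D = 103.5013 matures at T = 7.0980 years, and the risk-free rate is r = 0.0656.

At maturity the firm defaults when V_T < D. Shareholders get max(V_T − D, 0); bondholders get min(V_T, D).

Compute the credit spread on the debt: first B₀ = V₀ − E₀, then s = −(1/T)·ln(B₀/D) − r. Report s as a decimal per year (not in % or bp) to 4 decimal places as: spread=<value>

spread=0.0437

With assets at 209.3309 and a single debt payment of 103.5013 at 7.0980 years:
d₁ = [ln(V₀/D) + (r + σ²/2)T] / (σ√T)
   = [ln(209.3309/103.5013) + (0.0656 + 0.5·0.5455²)·7.0980] / (0.5455·√7.0980)
   = [0.704332 + 1.521706] / 1.453325 = 1.531686
d₂ = d₁ − σ√T = 1.531686 − 1.453325 = 0.078361
N(d₁) = 0.937200,  N(d₂) = 0.531230,  e^(−rT) = 0.627740
E₀ = V₀·N(d₁) − D·e^(−rT)·N(d₂)
   = 209.3309·0.937200 − 103.5013·0.627740·0.531230 = 161.669916
B₀ = V₀ − E₀ = 209.3309 − 161.669916 = 47.660984
spread = −(1/T)·ln(B₀/D) − r = −(1/7.0980)·ln(47.660984/103.5013) − 0.0656 = 0.04365205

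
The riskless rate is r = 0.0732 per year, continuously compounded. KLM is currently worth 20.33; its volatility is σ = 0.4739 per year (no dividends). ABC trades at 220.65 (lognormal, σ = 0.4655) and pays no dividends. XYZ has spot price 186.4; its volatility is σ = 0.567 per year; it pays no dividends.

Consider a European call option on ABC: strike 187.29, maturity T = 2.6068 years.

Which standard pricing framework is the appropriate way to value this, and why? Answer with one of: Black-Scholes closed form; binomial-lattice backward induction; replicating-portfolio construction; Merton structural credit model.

Key observation: a European claim on ABC (strike 187.29) — a lognormal (GBM) underlying with constant rate and volatility — has an exact closed-form value; no lattice or capital structure is involved.

framework: Black-Scholes closed form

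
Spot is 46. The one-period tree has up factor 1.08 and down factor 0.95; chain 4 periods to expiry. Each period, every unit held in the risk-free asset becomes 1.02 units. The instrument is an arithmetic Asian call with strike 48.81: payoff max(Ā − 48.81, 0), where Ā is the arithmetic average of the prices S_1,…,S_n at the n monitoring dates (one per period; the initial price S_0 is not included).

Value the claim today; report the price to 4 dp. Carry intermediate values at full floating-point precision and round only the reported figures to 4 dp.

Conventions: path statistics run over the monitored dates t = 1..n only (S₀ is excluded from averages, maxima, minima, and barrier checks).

price = 1.4185

Set p* = 0.5385 (from d < R < u); the path-dependent value is the discounted p*-expectation over all price paths.
Enumerate all 2^4 = 16 price paths (U = up ×1.08, D = down ×0.95); each path with k up-moves has probability p*^k·(1−p*)^(4−k).
DDDD: Ā=40.5304, payoff=0.0000, prob=0.045377
UDDD: Ā=46.0766, payoff=0.0000, prob=0.052939
DUDD: Ā=44.5816, payoff=0.0000, prob=0.052939
UUDD: Ā=50.6823, payoff=1.8723, prob=0.061763
DDUD: Ā=43.1614, payoff=0.0000, prob=0.052939
UDUD: Ā=49.0677, payoff=0.2577, prob=0.061763
DUUD: Ā=47.5727, payoff=0.0000, prob=0.061763
UUUD: Ā=54.0826, payoff=5.2726, prob=0.072056
DDDU: Ā=41.8122, payoff=0.0000, prob=0.052939
UDDU: Ā=47.5338, payoff=0.0000, prob=0.061763
DUDU: Ā=46.0388, payoff=0.0000, prob=0.061763
UUDU: Ā=52.3389, payoff=3.5289, prob=0.072056
DDUU: Ā=44.6186, payoff=0.0000, prob=0.061763
UDUU: Ā=50.7243, payoff=1.9143, prob=0.072056
DUUU: Ā=49.2293, payoff=0.4193, prob=0.072056
UUUU: Ā=55.9659, payoff=7.1559, prob=0.084066
Price = Σ prob·payoff / R^4 = 1.535471 / 1.082432 = 1.4185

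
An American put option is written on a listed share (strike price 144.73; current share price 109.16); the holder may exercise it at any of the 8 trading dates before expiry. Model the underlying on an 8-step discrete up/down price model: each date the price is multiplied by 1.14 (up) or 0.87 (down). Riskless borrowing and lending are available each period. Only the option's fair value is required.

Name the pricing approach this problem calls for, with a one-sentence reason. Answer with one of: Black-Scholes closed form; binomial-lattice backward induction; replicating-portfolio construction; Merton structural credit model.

framework: binomial-lattice backward induction

Key observation: early exercise of the strike-144.73 put must be checked at each of the 8 dates (spot 109.16), which forces a node-by-node comparison of intrinsic and continuation value backward from expiry.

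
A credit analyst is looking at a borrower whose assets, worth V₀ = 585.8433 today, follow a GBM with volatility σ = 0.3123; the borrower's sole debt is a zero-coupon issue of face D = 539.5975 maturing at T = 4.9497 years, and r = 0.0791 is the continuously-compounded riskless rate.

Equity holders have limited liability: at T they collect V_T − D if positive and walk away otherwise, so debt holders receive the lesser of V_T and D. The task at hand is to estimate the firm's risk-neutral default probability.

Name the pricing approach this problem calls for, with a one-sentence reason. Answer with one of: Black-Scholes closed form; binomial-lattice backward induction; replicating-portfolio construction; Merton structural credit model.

Key observation: the question is about default risk generated by asset-value dynamics against a debt face of 539.5975 — the structural framework prices exactly that.

framework: Merton structural credit model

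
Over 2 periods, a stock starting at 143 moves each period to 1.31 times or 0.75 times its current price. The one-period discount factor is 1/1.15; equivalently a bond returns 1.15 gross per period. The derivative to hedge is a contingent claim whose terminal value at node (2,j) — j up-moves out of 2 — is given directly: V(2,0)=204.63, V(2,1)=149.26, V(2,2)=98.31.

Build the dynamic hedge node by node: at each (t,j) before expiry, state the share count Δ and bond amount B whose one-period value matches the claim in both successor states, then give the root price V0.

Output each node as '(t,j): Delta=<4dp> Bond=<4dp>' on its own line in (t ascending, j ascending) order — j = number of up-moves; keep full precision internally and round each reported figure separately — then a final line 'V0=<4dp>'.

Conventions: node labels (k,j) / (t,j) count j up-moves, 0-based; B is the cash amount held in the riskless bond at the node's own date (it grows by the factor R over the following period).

(0,0): Delta=-0.5670 Bond=177.6998
(1,0): Delta=-0.9219 Bond=242.4228
(1,1): Delta=-0.4857 Bond=189.1275
V0=96.6239

Under the risk-neutral measure, an up-move has probability p* = (R−d)/(u−d) = 0.7143 and values discount at R = 1.15.
At maturity the claim pays: V(2,0)=204.6300, V(2,1)=149.2600, V(2,2)=98.3100
(1,0): S=107.2500. Δ = (V_up−V_dn)/(S_up−S_dn) = (149.2600−204.6300)/(140.4975−80.4375) = -0.9219. V = [p*·149.2600 + (1−p*)·204.6300]/1.15 = 143.5478. B = V − Δ·S = 242.4228.
(1,1): S=187.3300. Δ = (V_up−V_dn)/(S_up−S_dn) = (98.3100−149.2600)/(245.4023−140.4975) = -0.4857. V = [p*·98.3100 + (1−p*)·149.2600]/1.15 = 98.1453. B = V − Δ·S = 189.1275.
(0,0): S=143.0000. Δ = (V_up−V_dn)/(S_up−S_dn) = (98.1453−143.5478)/(187.3300−107.2500) = -0.5670. V = [p*·98.1453 + (1−p*)·143.5478]/1.15 = 96.6239. B = V − Δ·S = 177.6998.
As a check, the time-0 holding Δ(0,0)·S0 + B(0,0) comes to 96.6239 — exactly V0.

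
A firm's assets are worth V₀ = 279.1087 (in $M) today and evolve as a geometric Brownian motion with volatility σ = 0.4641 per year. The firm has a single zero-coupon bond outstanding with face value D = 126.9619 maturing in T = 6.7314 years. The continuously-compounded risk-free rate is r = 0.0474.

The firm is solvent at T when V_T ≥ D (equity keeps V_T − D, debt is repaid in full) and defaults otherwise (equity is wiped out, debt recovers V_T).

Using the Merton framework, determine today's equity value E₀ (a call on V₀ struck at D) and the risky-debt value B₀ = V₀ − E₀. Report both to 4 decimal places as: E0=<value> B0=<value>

E0=203.5960 B0=75.5127

Work the structural quantities from V₀ = 279.1087 against face 126.9619:
d₁ = [ln(V₀/D) + (r + σ²/2)T] / (σ√T)
   = [ln(279.1087/126.9619) + (0.0474 + 0.5·0.4641²)·6.7314] / (0.4641·√6.7314)
   = [0.787714 + 1.044002] / 1.204105 = 1.521227
d₂ = d₁ − σ√T = 1.521227 − 1.204105 = 0.317122
N(d₁) = 0.935899,  N(d₂) = 0.624425,  e^(−rT) = 0.726826
E₀ = V₀·N(d₁) − D·e^(−rT)·N(d₂)
   = 279.1087·0.935899 − 126.9619·0.726826·0.624425 = 203.596034
B₀ = V₀ − E₀ = 279.1087 − 203.596034 = 75.512666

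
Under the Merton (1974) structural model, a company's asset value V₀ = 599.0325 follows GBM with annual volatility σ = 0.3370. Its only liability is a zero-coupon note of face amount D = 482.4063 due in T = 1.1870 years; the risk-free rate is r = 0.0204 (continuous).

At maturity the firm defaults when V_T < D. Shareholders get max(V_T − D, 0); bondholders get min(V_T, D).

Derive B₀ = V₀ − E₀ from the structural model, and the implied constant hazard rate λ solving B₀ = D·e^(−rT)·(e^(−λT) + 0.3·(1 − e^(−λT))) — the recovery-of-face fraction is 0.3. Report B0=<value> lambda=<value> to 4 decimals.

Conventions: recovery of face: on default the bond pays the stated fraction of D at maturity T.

B0=441.1316 lambda=0.0796

Apply the equity-as-call identities (strike 482.4063, horizon 1.1870 years):
d₁ = [ln(V₀/D) + (r + σ²/2)T] / (σ√T)
   = [ln(599.0325/482.4063) + (0.0204 + 0.5·0.3370²)·1.1870] / (0.3370·√1.1870)
   = [0.216529 + 0.091618] / 0.367160 = 0.839272
d₂ = d₁ − σ√T = 0.839272 − 0.367160 = 0.472112
N(d₁) = 0.799342,  N(d₂) = 0.681577,  e^(−rT) = 0.976076
E₀ = V₀·N(d₁) − D·e^(−rT)·N(d₂)
   = 599.0325·0.799342 − 482.4063·0.976076·0.681577 = 157.900908
B₀ = V₀ − E₀ = 599.0325 − 157.900908 = 441.131592
e^(−λT) = (B₀·e^(rT)/D − 0.3)/(1 − 0.3) = (441.1316·1.024510/482.4063 − 0.3)/0.7 = 0.90979031
λ = −ln(0.90979031)/1.1870 = 0.079647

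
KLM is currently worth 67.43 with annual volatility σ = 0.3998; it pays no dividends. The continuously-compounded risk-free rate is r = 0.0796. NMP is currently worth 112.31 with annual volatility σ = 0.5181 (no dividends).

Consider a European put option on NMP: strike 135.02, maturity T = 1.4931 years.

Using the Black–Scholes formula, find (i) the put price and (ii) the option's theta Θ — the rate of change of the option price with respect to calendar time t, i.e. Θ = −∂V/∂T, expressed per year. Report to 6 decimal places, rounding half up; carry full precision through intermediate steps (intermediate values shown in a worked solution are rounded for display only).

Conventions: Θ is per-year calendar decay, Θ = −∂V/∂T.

price = 32.778075
Θ = -2.961182

σ√T = 0.5181·√1.4931 = 0.633079
d₁ = (ln(S/K) + (r+σ²/2)T) / (σ√T) = (ln(112.31/135.02) + (0.0796+0.5181²/2)·1.4931) / 0.633079 = (-0.184160 + 0.319245) / 0.633079 = 0.213378
d₂ = d₁ − σ√T = 0.213378 − 0.633079 = -0.419701
e^{−rT} = 0.887940
N(−d₁) = 0.415516,  N(−d₂) = 0.662648
Put price V = K·e^{−rT}·N(−d₂) − S·N(−d₁) = 79.444670 − 46.666595 = 32.778075
φ(d₁) = (1/√(2π))·e^{−d₁²/2} = 0.389963
Θ = −S·φ(d₁)·σ/(2√T) + r·K·e^{−rT}·N(−d₂) = −9.284978 + 6.323796 = -2.961182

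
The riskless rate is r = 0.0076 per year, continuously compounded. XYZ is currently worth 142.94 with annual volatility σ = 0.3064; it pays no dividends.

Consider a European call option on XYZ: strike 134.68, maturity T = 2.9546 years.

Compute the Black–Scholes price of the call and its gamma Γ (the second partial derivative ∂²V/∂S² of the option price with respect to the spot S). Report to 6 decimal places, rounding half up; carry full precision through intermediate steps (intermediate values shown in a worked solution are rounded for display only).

price = 34.483233
Γ = 0.004854

σ√T = 0.3064·√2.9546 = 0.526669
d₁ = (ln(S/K) + (r+σ²/2)T) / (σ√T) = (ln(142.94/134.68) + (0.0076+0.3064²/2)·2.9546) / 0.526669 = (0.059523 + 0.161145) / 0.526669 = 0.418989
d₂ = d₁ − σ√T = 0.418989 − 0.526669 = -0.107680
e^{−rT} = 0.977795
N(d₁) = 0.662388,  N(d₂) = 0.457125
Call price V = S·N(d₁) − K·e^{−rT}·N(d₂) = 94.681726 − 60.198492 = 34.483233
φ(d₁) = (1/√(2π))·e^{−d₁²/2} = 0.365418
Γ = φ(d₁) / (S·σ·√T) = 0.004854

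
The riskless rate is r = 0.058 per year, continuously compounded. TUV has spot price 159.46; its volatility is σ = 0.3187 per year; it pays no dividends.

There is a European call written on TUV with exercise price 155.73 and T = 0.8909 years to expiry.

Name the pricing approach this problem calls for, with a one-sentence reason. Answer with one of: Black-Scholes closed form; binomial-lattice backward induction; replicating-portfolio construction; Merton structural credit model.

Key observation: with TUV following a GBM at constant σ and r, the European call struck at 155.73 prices in closed form — nothing here needs a stepwise model or a balance sheet.

framework: Black-Scholes closed form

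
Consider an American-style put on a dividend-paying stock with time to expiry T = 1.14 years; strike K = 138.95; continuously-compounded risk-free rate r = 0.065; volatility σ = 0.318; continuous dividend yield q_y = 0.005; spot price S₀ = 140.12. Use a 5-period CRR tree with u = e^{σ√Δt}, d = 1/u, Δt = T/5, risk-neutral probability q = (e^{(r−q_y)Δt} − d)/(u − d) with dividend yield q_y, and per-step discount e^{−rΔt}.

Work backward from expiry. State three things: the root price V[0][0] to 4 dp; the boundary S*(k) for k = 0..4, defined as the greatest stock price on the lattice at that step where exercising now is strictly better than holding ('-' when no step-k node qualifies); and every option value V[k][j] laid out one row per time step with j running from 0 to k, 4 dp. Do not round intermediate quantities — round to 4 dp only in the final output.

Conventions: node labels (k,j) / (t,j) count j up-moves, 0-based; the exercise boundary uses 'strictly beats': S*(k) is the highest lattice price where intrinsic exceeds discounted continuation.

price = 15.0902
boundary = - - 103.4216 88.8519 103.4216
tree:
15.0902
23.6193 7.2504
35.5284 12.7478 2.1245
50.0981 21.7534 4.3763 0.0000
62.6153 35.5284 9.0148 0.0000 0.0000
73.3691 50.0981 18.5697 0.0000 0.0000 0.0000

params: Δt=0.22800 u=1.16398 d=0.85912 q=0.50729 e^(-rΔt)=0.98529
t_5 payoffs: 73.3691 50.0981 18.5697 0.0000 0.0000 0.0000
t_4: node(4,0) S=76.3347 payoff=62.6153 vs cont=60.6582 → 62.6153 [stop]  node(4,1) S=103.4216 payoff=35.5284 vs cont=33.6022 → 35.5284 [stop]  node(4,2) S=140.1200 payoff=0.0000 vs cont=9.0148 → 9.0148 [wait]  node(4,3) S=189.8406 payoff=0.0000 vs cont=0.0000 → 0.0000 [wait]  node(4,4) S=257.2043 payoff=0.0000 vs cont=0.0000 → 0.0000 [wait]  ⇒ S*(4)=103.4216
t_3: node(3,0) S=88.8519 payoff=50.0981 vs cont=48.1553 → 50.0981 [stop]  node(3,1) S=120.3803 payoff=18.5697 vs cont=21.7534 → 21.7534 [wait]  node(3,2) S=163.0965 payoff=0.0000 vs cont=4.3763 → 4.3763 [wait]  node(3,3) S=220.9702 payoff=0.0000 vs cont=0.0000 → 0.0000 [wait]  ⇒ S*(3)=88.8519
t_2: node(2,0) S=103.4216 payoff=35.5284 vs cont=35.1936 → 35.5284 [stop]  node(2,1) S=140.1200 payoff=0.0000 vs cont=12.7478 → 12.7478 [wait]  node(2,2) S=189.8406 payoff=0.0000 vs cont=2.1245 → 2.1245 [wait]  ⇒ S*(2)=103.4216
t_1: node(1,0) S=120.3803 payoff=18.5697 vs cont=23.6193 → 23.6193 [wait]  node(1,1) S=163.0965 payoff=0.0000 vs cont=7.2504 → 7.2504 [wait]  ⇒ S*(1)=-
t_0: node(0,0) S=140.1200 payoff=0.0000 vs cont=15.0902 → 15.0902 [wait]  ⇒ S*(0)=-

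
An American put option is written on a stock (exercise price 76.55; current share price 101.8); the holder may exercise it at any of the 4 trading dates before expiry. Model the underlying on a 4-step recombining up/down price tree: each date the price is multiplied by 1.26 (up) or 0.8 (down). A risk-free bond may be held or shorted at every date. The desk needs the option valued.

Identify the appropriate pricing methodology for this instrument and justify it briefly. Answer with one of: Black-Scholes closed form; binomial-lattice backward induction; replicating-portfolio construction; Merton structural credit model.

framework: binomial-lattice backward induction

Key observation: the exercise right at every one of the 4 steps is what matters: each node needs max(76.55 − S, continuation), which only the stepwise tree valuation starting from spot 101.8 delivers.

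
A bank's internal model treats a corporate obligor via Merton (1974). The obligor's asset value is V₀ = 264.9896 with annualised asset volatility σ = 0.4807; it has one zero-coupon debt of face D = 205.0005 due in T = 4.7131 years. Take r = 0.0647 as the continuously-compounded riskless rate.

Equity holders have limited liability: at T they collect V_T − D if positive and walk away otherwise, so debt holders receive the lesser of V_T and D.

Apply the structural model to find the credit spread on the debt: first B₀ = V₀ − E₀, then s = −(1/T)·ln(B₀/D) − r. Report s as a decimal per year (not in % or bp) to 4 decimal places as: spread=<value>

Equity is a call on the firm's assets struck at D = 205.0005:
d₁ = [ln(V₀/D) + (r + σ²/2)T] / (σ√T)
   = [ln(264.9896/205.0005) + (0.0647 + 0.5·0.4807²)·4.7131] / (0.4807·√4.7131)
   = [0.256678 + 0.849471] / 1.043584 = 1.059953
d₂ = d₁ − σ√T = 1.059953 − 1.043584 = 0.016368
N(d₁) = 0.855417,  N(d₂) = 0.506530,  e^(−rT) = 0.737169
E₀ = V₀·N(d₁) − D·e^(−rT)·N(d₂)
   = 264.9896·0.855417 − 205.0005·0.737169·0.506530 = 150.129756
B₀ = V₀ − E₀ = 264.9896 − 150.129756 = 114.859844
spread = −(1/T)·ln(B₀/D) − r = −(1/4.7131)·ln(114.859844/205.0005) − 0.0647 = 0.05821269

spread=0.0582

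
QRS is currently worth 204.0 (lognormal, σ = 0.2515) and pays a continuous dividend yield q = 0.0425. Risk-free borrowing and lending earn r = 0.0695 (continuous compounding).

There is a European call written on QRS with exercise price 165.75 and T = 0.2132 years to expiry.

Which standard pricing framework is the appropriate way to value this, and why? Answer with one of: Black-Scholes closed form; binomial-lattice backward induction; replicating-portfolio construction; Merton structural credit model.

framework: Black-Scholes closed form

Key observation: with QRS following a GBM at constant σ and r, the European call struck at 165.75 prices in closed form — nothing here needs a stepwise model or a balance sheet.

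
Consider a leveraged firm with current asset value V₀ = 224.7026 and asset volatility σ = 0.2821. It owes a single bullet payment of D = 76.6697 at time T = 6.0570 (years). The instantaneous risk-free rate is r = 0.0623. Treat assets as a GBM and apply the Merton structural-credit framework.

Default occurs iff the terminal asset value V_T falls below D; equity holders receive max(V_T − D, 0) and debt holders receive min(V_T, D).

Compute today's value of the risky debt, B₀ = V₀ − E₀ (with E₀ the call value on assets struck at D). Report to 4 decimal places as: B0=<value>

Work the structural quantities from V₀ = 224.7026 against face 76.6697:
d₁ = [ln(V₀/D) + (r + σ²/2)T] / (σ√T)
   = [ln(224.7026/76.6697) + (0.0623 + 0.5·0.2821²)·6.0570] / (0.2821·√6.0570)
   = [1.075271 + 0.618360] / 0.694276 = 2.439423
d₂ = d₁ − σ√T = 2.439423 − 0.694276 = 1.745147
N(d₁) = 0.992645,  N(d₂) = 0.959520,  e^(−rT) = 0.685675
E₀ = V₀·N(d₁) − D·e^(−rT)·N(d₂)
   = 224.7026·0.992645 − 76.6697·0.685675·0.959520 = 172.607344
B₀ = V₀ − E₀ = 224.7026 − 172.607344 = 52.095256

B0=52.0953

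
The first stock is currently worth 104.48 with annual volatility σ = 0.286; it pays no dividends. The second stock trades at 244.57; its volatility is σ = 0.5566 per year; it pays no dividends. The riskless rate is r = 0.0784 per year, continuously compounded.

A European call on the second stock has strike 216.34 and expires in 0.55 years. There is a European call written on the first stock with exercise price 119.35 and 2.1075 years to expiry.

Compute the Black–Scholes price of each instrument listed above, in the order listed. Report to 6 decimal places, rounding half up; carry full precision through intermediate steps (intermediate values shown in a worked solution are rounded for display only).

[the second stock call K=216.34]
σ√T = 0.5566·√0.55 = 0.412786
d₁ = (ln(S/K) + (r+σ²/2)T) / (σ√T) = (ln(244.57/216.34) + (0.0784+0.5566²/2)·0.55) / 0.412786 = (0.122650 + 0.128316) / 0.412786 = 0.607982
d₂ = d₁ − σ√T = 0.607982 − 0.412786 = 0.195197
e^{−rT} = 0.957796
N(d₁) = 0.728400,  N(d₂) = 0.577380
price = S·N(d₁) − K·e^{−rT}·N(d₂) = 178.144876 − 119.638826 = 58.506050
[the first stock call K=119.35]
σ√T = 0.286·√2.1075 = 0.415193
d₁ = (ln(S/K) + (r+σ²/2)T) / (σ√T) = (ln(104.48/119.35) + (0.0784+0.286²/2)·2.1075) / 0.415193 = (-0.133065 + 0.251421) / 0.415193 = 0.285062
d₂ = d₁ − σ√T = 0.285062 − 0.415193 = -0.130130
e^{−rT} = 0.847700
N(d₁) = 0.612202,  N(d₂) = 0.448232
price = S·N(d₁) − K·e^{−rT}·N(d₂) = 63.962846 − 45.348957 = 18.613890

price(the second stock call K=216.34) = 58.506050
price(the first stock call K=119.35) = 18.613890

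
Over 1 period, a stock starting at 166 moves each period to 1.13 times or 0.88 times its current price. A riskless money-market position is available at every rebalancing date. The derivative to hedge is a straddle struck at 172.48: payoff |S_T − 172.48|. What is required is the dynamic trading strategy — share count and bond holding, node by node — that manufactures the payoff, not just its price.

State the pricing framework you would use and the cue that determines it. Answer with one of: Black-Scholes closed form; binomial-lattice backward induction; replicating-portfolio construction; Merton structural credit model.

framework: replicating-portfolio construction

Key observation: the task asks for the hedge itself — share and bond holdings at every node of the 1-period tree on spot 166 with factors 1.13/0.88 — which is exactly what the replicating-portfolio construction produces.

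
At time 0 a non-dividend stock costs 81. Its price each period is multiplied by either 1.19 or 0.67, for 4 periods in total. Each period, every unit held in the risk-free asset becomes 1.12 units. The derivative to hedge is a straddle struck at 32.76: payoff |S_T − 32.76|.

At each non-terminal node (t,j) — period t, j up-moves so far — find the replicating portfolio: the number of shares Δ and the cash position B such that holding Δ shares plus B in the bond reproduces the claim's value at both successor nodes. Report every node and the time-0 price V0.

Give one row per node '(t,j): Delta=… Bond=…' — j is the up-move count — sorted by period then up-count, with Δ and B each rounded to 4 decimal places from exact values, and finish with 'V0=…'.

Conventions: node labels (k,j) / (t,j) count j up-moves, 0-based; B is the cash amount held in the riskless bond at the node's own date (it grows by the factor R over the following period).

Arbitrage-free pricing uses the up-move probability p* = (R−d)/(u−d) = 0.8654, discounting each step at R = 1.12.
Expiry values: V(4,0)=16.4376, V(4,1)=3.7695, V(4,2)=18.7307, V(4,3)=58.6936, V(4,4)=129.6725
(3,0): S=24.3618. Δ = (V_up−V_dn)/(S_up−S_dn) = (3.7695−16.4376)/(28.9905−16.3224) = -1.0000. V = [p*·3.7695 + (1−p*)·16.4376]/1.12 = 4.8882. B = V − Δ·S = 29.2500.
(3,1): S=43.2695. Δ = (V_up−V_dn)/(S_up−S_dn) = (18.7307−3.7695)/(51.4907−28.9905) = 0.6649. V = [p*·18.7307 + (1−p*)·3.7695]/1.12 = 14.9256. B = V − Δ·S = -13.8460.
(3,2): S=76.8517. Δ = (V_up−V_dn)/(S_up−S_dn) = (58.6936−18.7307)/(91.4536−51.4907) = 1.0000. V = [p*·58.6936 + (1−p*)·18.7307]/1.12 = 47.6017. B = V − Δ·S = -29.2500.
(3,3): S=136.4979. Δ = (V_up−V_dn)/(S_up−S_dn) = (129.6725−58.6936)/(162.4325−91.4536) = 1.0000. V = [p*·129.6725 + (1−p*)·58.6936]/1.12 = 107.2479. B = V − Δ·S = -29.2500.
(2,0): S=36.3609. Δ = (V_up−V_dn)/(S_up−S_dn) = (14.9256−4.8882)/(43.2695−24.3618) = 0.5309. V = [p*·14.9256 + (1−p*)·4.8882]/1.12 = 12.1200. B = V − Δ·S = -7.1827.
(2,1): S=64.5813. Δ = (V_up−V_dn)/(S_up−S_dn) = (47.6017−14.9256)/(76.8517−43.2695) = 0.9730. V = [p*·47.6017 + (1−p*)·14.9256]/1.12 = 38.5741. B = V − Δ·S = -24.2646.
(2,2): S=114.7041. Δ = (V_up−V_dn)/(S_up−S_dn) = (107.2479−47.6017)/(136.4979−76.8517) = 1.0000. V = [p*·107.2479 + (1−p*)·47.6017]/1.12 = 88.5880. B = V − Δ·S = -26.1161.
(1,0): S=54.2700. Δ = (V_up−V_dn)/(S_up−S_dn) = (38.5741−12.1200)/(64.5813−36.3609) = 0.9374. V = [p*·38.5741 + (1−p*)·12.1200]/1.12 = 31.2616. B = V − Δ·S = -19.6117.
(1,1): S=96.3900. Δ = (V_up−V_dn)/(S_up−S_dn) = (88.5880−38.5741)/(114.7041−64.5813) = 0.9978. V = [p*·88.5880 + (1−p*)·38.5741]/1.12 = 73.0852. B = V − Δ·S = -23.0954.
(0,0): S=81.0000. Δ = (V_up−V_dn)/(S_up−S_dn) = (73.0852−31.2616)/(96.3900−54.2700) = 0.9930. V = [p*·73.0852 + (1−p*)·31.2616]/1.12 = 60.2277. B = V − Δ·S = -20.2022.
Check: Δ(0,0)·S0 + B(0,0) = 60.2277 = V0.

(0,0): Delta=0.9930 Bond=-20.2022
(1,0): Delta=0.9374 Bond=-19.6117
(1,1): Delta=0.9978 Bond=-23.0954
(2,0): Delta=0.5309 Bond=-7.1827
(2,1): Delta=0.9730 Bond=-24.2646
(2,2): Delta=1.0000 Bond=-26.1161
(3,0): Delta=-1.0000 Bond=29.2500
(3,1): Delta=0.6649 Bond=-13.8460
(3,2): Delta=1.0000 Bond=-29.2500
(3,3): Delta=1.0000 Bond=-29.2500
V0=60.2277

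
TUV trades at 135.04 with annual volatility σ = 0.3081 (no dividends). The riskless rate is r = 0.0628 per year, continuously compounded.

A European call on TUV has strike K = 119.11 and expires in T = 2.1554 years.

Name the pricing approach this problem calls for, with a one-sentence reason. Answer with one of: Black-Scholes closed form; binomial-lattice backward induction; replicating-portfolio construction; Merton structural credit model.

framework: Black-Scholes closed form

Key observation: everything needed for the exact continuous-time valuation of the European call on TUV (strike 119.11) is given, and no feature rules the closed form out.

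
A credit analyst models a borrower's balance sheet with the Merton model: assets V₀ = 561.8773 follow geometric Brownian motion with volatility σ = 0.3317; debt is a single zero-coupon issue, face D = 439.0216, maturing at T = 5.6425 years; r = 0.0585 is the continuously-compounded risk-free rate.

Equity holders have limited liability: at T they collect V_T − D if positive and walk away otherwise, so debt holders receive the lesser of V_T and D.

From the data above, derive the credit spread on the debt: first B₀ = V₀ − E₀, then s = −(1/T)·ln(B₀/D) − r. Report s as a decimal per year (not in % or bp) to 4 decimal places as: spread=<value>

Equity is a call on the firm's assets struck at D = 439.0216:
d₁ = [ln(V₀/D) + (r + σ²/2)T] / (σ√T)
   = [ln(561.8773/439.0216) + (0.0585 + 0.5·0.3317²)·5.6425] / (0.3317·√5.6425)
   = [0.246735 + 0.640494] / 0.787918 = 1.126042
d₂ = d₁ − σ√T = 1.126042 − 0.787918 = 0.338123
N(d₁) = 0.869926,  N(d₂) = 0.632365,  e^(−rT) = 0.718862
E₀ = V₀·N(d₁) − D·e^(−rT)·N(d₂)
   = 561.8773·0.869926 − 439.0216·0.718862·0.632365 = 289.220000
B₀ = V₀ − E₀ = 561.8773 − 289.220000 = 272.657300
spread = −(1/T)·ln(B₀/D) − r = −(1/5.6425)·ln(272.657300/439.0216) − 0.0585 = 0.02591877

spread=0.0259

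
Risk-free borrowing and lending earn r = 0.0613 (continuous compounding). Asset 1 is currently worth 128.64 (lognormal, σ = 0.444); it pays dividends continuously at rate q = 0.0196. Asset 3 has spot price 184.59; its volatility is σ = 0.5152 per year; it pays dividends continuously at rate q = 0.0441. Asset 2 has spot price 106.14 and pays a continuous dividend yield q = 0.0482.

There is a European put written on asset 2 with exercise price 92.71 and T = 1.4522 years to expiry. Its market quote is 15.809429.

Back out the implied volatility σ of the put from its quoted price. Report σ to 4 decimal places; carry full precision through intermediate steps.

sigma = 0.5108

At σ = 0.5108 the Black–Scholes value reproduces the quote:
σ√T = 0.5108·√1.4522 = 0.615551
d₁ = (ln(S/K) + (r−q+σ²/2)T) / (σ√T) = (ln(106.14/92.71) + (0.0613−0.0482+0.5108²/2)·1.4522) / 0.615551 = (0.135283 + 0.208475) / 0.615551 = 0.558456
d₂ = d₁ − σ√T = 0.558456 − 0.615551 = -0.057095
e^{−rT} = 0.914827
e^{−qT} = 0.932398
N(−d₁) = 0.288267,  N(−d₂) = 0.522765
V = K·e^{−rT}·N(−d₂) − S·e^{−qT}·N(−d₁) = 44.337640 − 28.528211 = 15.809429 (matching the quote); vega is positive throughout, so no other σ reproduces this price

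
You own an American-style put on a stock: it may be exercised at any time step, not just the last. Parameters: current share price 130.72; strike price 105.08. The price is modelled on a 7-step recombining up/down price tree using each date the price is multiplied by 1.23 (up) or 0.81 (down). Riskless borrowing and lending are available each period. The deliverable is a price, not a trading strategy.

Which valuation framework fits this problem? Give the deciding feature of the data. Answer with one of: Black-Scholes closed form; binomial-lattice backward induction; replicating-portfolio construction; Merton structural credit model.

Key observation: with exercise allowed before expiry on a discrete up/down model (7 steps from spot 130.72), the strike-105.08 put's value must be rolled back through the tree testing early exercise at each node.

framework: binomial-lattice backward induction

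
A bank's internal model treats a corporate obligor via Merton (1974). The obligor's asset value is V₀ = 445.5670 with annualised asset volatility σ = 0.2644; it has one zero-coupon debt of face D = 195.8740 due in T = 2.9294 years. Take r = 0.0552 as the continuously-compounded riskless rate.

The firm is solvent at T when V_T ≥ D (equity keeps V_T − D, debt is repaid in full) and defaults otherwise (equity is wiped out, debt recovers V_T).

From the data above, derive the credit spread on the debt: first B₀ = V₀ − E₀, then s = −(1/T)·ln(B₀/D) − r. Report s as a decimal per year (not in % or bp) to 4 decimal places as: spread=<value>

spread=0.0013

Apply the equity-as-call identities (strike 195.8740, horizon 2.9294 years):
d₁ = [ln(V₀/D) + (r + σ²/2)T] / (σ√T)
   = [ln(445.5670/195.8740) + (0.0552 + 0.5·0.2644²)·2.9294] / (0.2644·√2.9294)
   = [0.821876 + 0.264096] / 0.452534 = 2.399761
d₂ = d₁ − σ√T = 2.399761 − 0.452534 = 1.947227
N(d₁) = 0.991797,  N(d₂) = 0.974246,  e^(−rT) = 0.850694
E₀ = V₀·N(d₁) − D·e^(−rT)·N(d₂)
   = 445.5670·0.991797 − 195.8740·0.850694·0.974246 = 279.574556
B₀ = V₀ − E₀ = 445.5670 − 279.574556 = 165.992444
spread = −(1/T)·ln(B₀/D) − r = −(1/2.9294)·ln(165.992444/195.8740) − 0.0552 = 0.00130622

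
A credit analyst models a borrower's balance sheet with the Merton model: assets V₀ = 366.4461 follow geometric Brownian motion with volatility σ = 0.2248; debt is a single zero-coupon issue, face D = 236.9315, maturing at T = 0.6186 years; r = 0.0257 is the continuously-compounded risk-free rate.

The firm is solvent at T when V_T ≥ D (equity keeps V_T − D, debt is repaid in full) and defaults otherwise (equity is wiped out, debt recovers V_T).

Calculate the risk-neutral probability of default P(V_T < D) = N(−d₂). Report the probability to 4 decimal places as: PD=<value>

Equity is a call on the firm's assets struck at D = 236.9315:
d₁ = [ln(V₀/D) + (r + σ²/2)T] / (σ√T)
   = [ln(366.4461/236.9315) + (0.0257 + 0.5·0.2248²)·0.6186] / (0.2248·√0.6186)
   = [0.436080 + 0.031529] / 0.176808 = 2.644731
d₂ = d₁ − σ√T = 2.644731 − 0.176808 = 2.467923
risk-neutral PD = N(−d₂) = N(-2.467923) = 0.006795

PD=0.0068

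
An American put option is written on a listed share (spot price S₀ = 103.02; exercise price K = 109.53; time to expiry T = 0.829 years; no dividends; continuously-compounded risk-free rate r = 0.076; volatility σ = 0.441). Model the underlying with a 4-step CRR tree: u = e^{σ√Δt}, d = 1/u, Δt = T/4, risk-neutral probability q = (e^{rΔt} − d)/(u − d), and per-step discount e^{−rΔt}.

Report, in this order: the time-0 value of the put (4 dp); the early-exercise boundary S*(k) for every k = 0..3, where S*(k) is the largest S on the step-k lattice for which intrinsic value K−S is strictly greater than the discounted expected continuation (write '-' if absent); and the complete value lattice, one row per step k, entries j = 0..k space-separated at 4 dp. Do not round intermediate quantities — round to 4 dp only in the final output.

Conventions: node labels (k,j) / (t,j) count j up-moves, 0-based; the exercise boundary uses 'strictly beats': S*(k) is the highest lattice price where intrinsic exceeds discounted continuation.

price = 17.5499
boundary = - - 68.9509 84.2812
tree:
17.5499
27.2746 7.9673
40.5791 14.2706 1.6456
53.1209 25.2488 3.2730 0.0000
63.3814 40.5791 6.5100 0.0000 0.0000

Δt=0.20725, u=1.22234, d=0.81811, q=0.48925, disc=e^(-rΔt)=0.98437
k=4 terminal: V=max(K-S,0) → 63.3814 40.5791 6.5100 0.0000 0.0000
k=3: j=0 S=56.4091 intr=53.1209 cont=51.4092 V=53.1209[EX]; j=1 S=84.2812 intr=25.2488 cont=23.5371 V=25.2488[EX]; j=2 S=125.9251 intr=0.0000 cont=3.2730 V=3.2730[hold]; j=3 S=188.1454 intr=0.0000 cont=0.0000 V=0.0000[hold]  S*(3)=84.2812
k=2: j=0 S=68.9509 intr=40.5791 cont=38.8674 V=40.5791[EX]; j=1 S=103.0200 intr=6.5100 cont=14.2706 V=14.2706[hold]; j=2 S=153.9228 intr=0.0000 cont=1.6456 V=1.6456[hold]  S*(2)=68.9509
k=1: j=0 S=84.2812 intr=25.2488 cont=27.2746 V=27.2746[hold]; j=1 S=125.9251 intr=0.0000 cont=7.9673 V=7.9673[hold]  S*(1)=-
k=0: j=0 S=103.0200 intr=6.5100 cont=17.5499 V=17.5499[hold]  S*(0)=-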